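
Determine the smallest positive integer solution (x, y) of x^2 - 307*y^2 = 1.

First expand sqrt(307) as a continued fraction. With x_i = (sqrt(307) + m_i)/d_i and (m_0, d_0) = (0, 1): a_0 = floor(sqrt(307)) = 17, since 17^2 = 289 <= 307 < 324 = 18^2.
Iterate m_{i+1} = d_i*a_i - m_i, d_{i+1} = (307 - m_{i+1}^2)/d_i, a_{i+1} = floor((a_0 + m_{i+1})/d_{i+1}):
  m_1 = 1*17 - 0 = 17, d_1 = (307 - 17^2)/1 = 18/1 = 18, a_1 = floor((17 + 17)/18) = 1.
  m_2 = 18*1 - 17 = 1, d_2 = (307 - 1^2)/18 = 306/18 = 17, a_2 = floor((17 + 1)/17) = 1.
  m_3 = 17*1 - 1 = 16, d_3 = (307 - 16^2)/17 = 51/17 = 3, a_3 = floor((17 + 16)/3) = 11.
  m_4 = 3*11 - 16 = 17, d_4 = (307 - 17^2)/3 = 18/3 = 6, a_4 = floor((17 + 17)/6) = 5.
  m_5 = 6*5 - 17 = 13, d_5 = (307 - 13^2)/6 = 138/6 = 23, a_5 = floor((17 + 13)/23) = 1.
  m_6 = 23*1 - 13 = 10, d_6 = (307 - 10^2)/23 = 207/23 = 9, a_6 = floor((17 + 10)/9) = 3.
  m_7 = 9*3 - 10 = 17, d_7 = (307 - 17^2)/9 = 18/9 = 2, a_7 = floor((17 + 17)/2) = 17.
  m_8 = 2*17 - 17 = 17, d_8 = (307 - 17^2)/2 = 18/2 = 9, a_8 = floor((17 + 17)/9) = 3.
  m_9 = 9*3 - 17 = 10, d_9 = (307 - 10^2)/9 = 207/9 = 23, a_9 = floor((17 + 10)/23) = 1.
  m_10 = 23*1 - 10 = 13, d_10 = (307 - 13^2)/23 = 138/23 = 6, a_10 = floor((17 + 13)/6) = 5.
  m_11 = 6*5 - 13 = 17, d_11 = (307 - 17^2)/6 = 18/6 = 3, a_11 = floor((17 + 17)/3) = 11.
  m_12 = 3*11 - 17 = 16, d_12 = (307 - 16^2)/3 = 51/3 = 17, a_12 = floor((17 + 16)/17) = 1.
  m_13 = 17*1 - 16 = 1, d_13 = (307 - 1^2)/17 = 306/17 = 18, a_13 = floor((17 + 1)/18) = 1.
  m_14 = 18*1 - 1 = 17, d_14 = (307 - 17^2)/18 = 18/18 = 1, a_14 = floor((17 + 17)/1) = 34.
  m_15 = 1*34 - 17 = 17, d_15 = (307 - 17^2)/1 = 18/1 = 18: (m_15, d_15) = (m_1, d_1) = (17, 18), so from here the quotients repeat a_1, ..., a_14; the period length is 14.
So sqrt(307) = [17; (1, 1, 11, 5, 1, 3, 17, 3, 1, 5, 11, 1, 1, 34)] with period length k = 14.
k is even, so the fundamental solution of x^2 - 307y^2 = 1 is (p_{k-1}, q_{k-1}) = (p_13, q_13); compute convergents through index 13.
Convergents (p_i = a_i*p_{i-1} + p_{i-2}, q_i = a_i*q_{i-1} + q_{i-2} with p_{-2}=0, p_{-1}=1, q_{-2}=1, q_{-1}=0):
  i=0: a_0=17, p_0 = 17*1 + 0 = 17, q_0 = 17*0 + 1 = 1.
  i=1: a_1=1, p_1 = 1*17 + 1 = 18, q_1 = 1*1 + 0 = 1.
  i=2: a_2=1, p_2 = 1*18 + 17 = 35, q_2 = 1*1 + 1 = 2.
  i=3: a_3=11, p_3 = 11*35 + 18 = 403, q_3 = 11*2 + 1 = 23.
  i=4: a_4=5, p_4 = 5*403 + 35 = 2050, q_4 = 5*23 + 2 = 117.
  i=5: a_5=1, p_5 = 1*2050 + 403 = 2453, q_5 = 1*117 + 23 = 140.
  i=6: a_6=3, p_6 = 3*2453 + 2050 = 9409, q_6 = 3*140 + 117 = 537.
  i=7: a_7=17, p_7 = 17*9409 + 2453 = 162406, q_7 = 17*537 + 140 = 9269.
  i=8: a_8=3, p_8 = 3*162406 + 9409 = 496627, q_8 = 3*9269 + 537 = 28344.
  i=9: a_9=1, p_9 = 1*496627 + 162406 = 659033, q_9 = 1*28344 + 9269 = 37613.
  i=10: a_10=5, p_10 = 5*659033 + 496627 = 3791792, q_10 = 5*37613 + 28344 = 216409.
  i=11: a_11=11, p_11 = 11*3791792 + 659033 = 42368745, q_11 = 11*216409 + 37613 = 2418112.
  i=12: a_12=1, p_12 = 1*42368745 + 3791792 = 46160537, q_12 = 1*2418112 + 216409 = 2634521.
  i=13: a_13=1, p_13 = 1*46160537 + 42368745 = 88529282, q_13 = 1*2634521 + 2418112 = 5052633.
Check: 88529282^2 - 307*5052633^2 = 7837433771435524 - 7837433771435523 = 1, so (x, y) = (88529282, 5052633) solves the equation, and by the theorem it is the least positive solution.

(x, y) = (88529282, 5052633)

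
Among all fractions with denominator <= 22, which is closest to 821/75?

208/19

Expand x = 821/75 as a continued fraction with the Euclidean algorithm:
  821 = 10*75 + 71, so a_0 = 10.
  75 = 1*71 + 4, so a_1 = 1.
  71 = 17*4 + 3, so a_2 = 17.
  4 = 1*3 + 1, so a_3 = 1.
  3 = 3*1 + 0, so a_4 = 3.
so x = [10; 1, 17, 1, 3].
Convergents (p_i = a_i*p_{i-1} + p_{i-2}, q_i = a_i*q_{i-1} + q_{i-2} with p_{-2}=0, p_{-1}=1, q_{-2}=1, q_{-1}=0), until the denominator exceeds 22:
  i=0: a_0=10, p_0 = 10*1 + 0 = 10, q_0 = 10*0 + 1 = 1.
  i=1: a_1=1, p_1 = 1*10 + 1 = 11, q_1 = 1*1 + 0 = 1.
  i=2: a_2=17, p_2 = 17*11 + 10 = 197, q_2 = 17*1 + 1 = 18.
  i=3: a_3=1, p_3 = 1*197 + 11 = 208, q_3 = 1*18 + 1 = 19.
  i=4: a_4=3, p_4 = 3*208 + 197 = 821, q_4 = 3*19 + 18 = 75.
q_4 = 75 > 22, so the last convergent with denominator <= 22 is p_3/q_3 = 208/19.
The closest fraction with denominator <= 22 is either p_3/q_3 or the intermediate fraction (k*p_3 + p_2)/(k*q_3 + q_2) with the largest k >= 1 whose denominator stays <= 22; these approach x as k grows, and every other convergent or intermediate fraction in range is farther away.
Largest k: floor((22 - q_2)/q_3) = floor((22 - 18)/19) = 0.
Since k = 0, no intermediate fraction beyond p_3/q_3 has denominator <= 22, so the convergent 208/19 is the closest (its error is |821*19 - 208*75|/(75*19) = 1/1425).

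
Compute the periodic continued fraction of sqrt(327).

Write x_i = (sqrt(327) + m_i)/d_i with (m_0, d_0) = (0, 1). a_0 = floor(sqrt(327)) = 18, since 18^2 = 324 <= 327 < 361 = 19^2.
Iterate m_{i+1} = d_i*a_i - m_i, d_{i+1} = (327 - m_{i+1}^2)/d_i, a_{i+1} = floor((a_0 + m_{i+1})/d_{i+1}):
  m_1 = 1*18 - 0 = 18, d_1 = (327 - 18^2)/1 = 3/1 = 3, a_1 = floor((18 + 18)/3) = 12.
  m_2 = 3*12 - 18 = 18, d_2 = (327 - 18^2)/3 = 3/3 = 1, a_2 = floor((18 + 18)/1) = 36.
  m_3 = 1*36 - 18 = 18, d_3 = (327 - 18^2)/1 = 3/1 = 3: (m_3, d_3) = (m_1, d_1) = (18, 3), so from here the quotients repeat a_1, a_2; the period length is 2.
Hence the expansion of sqrt(327) is a_0 = 18 followed by the repeating block 12, 36 (period 2).

[18; (12, 36)]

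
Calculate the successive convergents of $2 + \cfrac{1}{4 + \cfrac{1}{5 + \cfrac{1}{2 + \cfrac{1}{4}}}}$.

Using the convergent recurrence p_i = a_i*p_{i-1} + p_{i-2}, q_i = a_i*q_{i-1} + q_{i-2} with p_{-2}=0, p_{-1}=1, q_{-2}=1, q_{-1}=0:
  i=0: a_0=2, p_0 = 2*1 + 0 = 2, q_0 = 2*0 + 1 = 1.
  i=1: a_1=4, p_1 = 4*2 + 1 = 9, q_1 = 4*1 + 0 = 4.
  i=2: a_2=5, p_2 = 5*9 + 2 = 47, q_2 = 5*4 + 1 = 21.
  i=3: a_3=2, p_3 = 2*47 + 9 = 103, q_3 = 2*21 + 4 = 46.
  i=4: a_4=4, p_4 = 4*103 + 47 = 459, q_4 = 4*46 + 21 = 205.

2/1, 9/4, 47/21, 103/46, 459/205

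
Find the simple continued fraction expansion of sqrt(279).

[16; (1, 2, 2, 1, 2, 2, 1, 32)]

Write x_i = (sqrt(279) + m_i)/d_i with (m_0, d_0) = (0, 1). a_0 = floor(sqrt(279)) = 16, since 16^2 = 256 <= 279 < 289 = 17^2.
Iterate m_{i+1} = d_i*a_i - m_i, d_{i+1} = (279 - m_{i+1}^2)/d_i, a_{i+1} = floor((a_0 + m_{i+1})/d_{i+1}):
  m_1 = 1*16 - 0 = 16, d_1 = (279 - 16^2)/1 = 23/1 = 23, a_1 = floor((16 + 16)/23) = 1.
  m_2 = 23*1 - 16 = 7, d_2 = (279 - 7^2)/23 = 230/23 = 10, a_2 = floor((16 + 7)/10) = 2.
  m_3 = 10*2 - 7 = 13, d_3 = (279 - 13^2)/10 = 110/10 = 11, a_3 = floor((16 + 13)/11) = 2.
  m_4 = 11*2 - 13 = 9, d_4 = (279 - 9^2)/11 = 198/11 = 18, a_4 = floor((16 + 9)/18) = 1.
  m_5 = 18*1 - 9 = 9, d_5 = (279 - 9^2)/18 = 198/18 = 11, a_5 = floor((16 + 9)/11) = 2.
  m_6 = 11*2 - 9 = 13, d_6 = (279 - 13^2)/11 = 110/11 = 10, a_6 = floor((16 + 13)/10) = 2.
  m_7 = 10*2 - 13 = 7, d_7 = (279 - 7^2)/10 = 230/10 = 23, a_7 = floor((16 + 7)/23) = 1.
  m_8 = 23*1 - 7 = 16, d_8 = (279 - 16^2)/23 = 23/23 = 1, a_8 = floor((16 + 16)/1) = 32.
  m_9 = 1*32 - 16 = 16, d_9 = (279 - 16^2)/1 = 23/1 = 23: (m_9, d_9) = (m_1, d_1) = (16, 23), so from here the quotients repeat a_1, ..., a_8; the period length is 8.
Hence the expansion of sqrt(279) is a_0 = 16 followed by the repeating block 1, 2, 2, 1, 2, 2, 1, 32 (period 8).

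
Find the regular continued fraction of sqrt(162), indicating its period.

Write x_i = (sqrt(162) + m_i)/d_i with (m_0, d_0) = (0, 1). a_0 = floor(sqrt(162)) = 12, since 12^2 = 144 <= 162 < 169 = 13^2.
Iterate m_{i+1} = d_i*a_i - m_i, d_{i+1} = (162 - m_{i+1}^2)/d_i, a_{i+1} = floor((a_0 + m_{i+1})/d_{i+1}):
  m_1 = 1*12 - 0 = 12, d_1 = (162 - 12^2)/1 = 18/1 = 18, a_1 = floor((12 + 12)/18) = 1.
  m_2 = 18*1 - 12 = 6, d_2 = (162 - 6^2)/18 = 126/18 = 7, a_2 = floor((12 + 6)/7) = 2.
  m_3 = 7*2 - 6 = 8, d_3 = (162 - 8^2)/7 = 98/7 = 14, a_3 = floor((12 + 8)/14) = 1.
  m_4 = 14*1 - 8 = 6, d_4 = (162 - 6^2)/14 = 126/14 = 9, a_4 = floor((12 + 6)/9) = 2.
  m_5 = 9*2 - 6 = 12, d_5 = (162 - 12^2)/9 = 18/9 = 2, a_5 = floor((12 + 12)/2) = 12.
  m_6 = 2*12 - 12 = 12, d_6 = (162 - 12^2)/2 = 18/2 = 9, a_6 = floor((12 + 12)/9) = 2.
  m_7 = 9*2 - 12 = 6, d_7 = (162 - 6^2)/9 = 126/9 = 14, a_7 = floor((12 + 6)/14) = 1.
  m_8 = 14*1 - 6 = 8, d_8 = (162 - 8^2)/14 = 98/14 = 7, a_8 = floor((12 + 8)/7) = 2.
  m_9 = 7*2 - 8 = 6, d_9 = (162 - 6^2)/7 = 126/7 = 18, a_9 = floor((12 + 6)/18) = 1.
  m_10 = 18*1 - 6 = 12, d_10 = (162 - 12^2)/18 = 18/18 = 1, a_10 = floor((12 + 12)/1) = 24.
  m_11 = 1*24 - 12 = 12, d_11 = (162 - 12^2)/1 = 18/1 = 18: (m_11, d_11) = (m_1, d_1) = (12, 18), so from here the quotients repeat a_1, ..., a_10; the period length is 10.
Hence the expansion of sqrt(162) is a_0 = 12 followed by the repeating block 1, 2, 1, 2, 12, 2, 1, 2, 1, 24 (period 10).

[12; (1, 2, 1, 2, 12, 2, 1, 2, 1, 24)]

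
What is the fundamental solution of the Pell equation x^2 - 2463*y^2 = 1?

First expand sqrt(2463) as a continued fraction. With x_i = (sqrt(2463) + m_i)/d_i and (m_0, d_0) = (0, 1): a_0 = floor(sqrt(2463)) = 49, since 49^2 = 2401 <= 2463 < 2500 = 50^2.
Iterate m_{i+1} = d_i*a_i - m_i, d_{i+1} = (2463 - m_{i+1}^2)/d_i, a_{i+1} = floor((a_0 + m_{i+1})/d_{i+1}):
  m_1 = 1*49 - 0 = 49, d_1 = (2463 - 49^2)/1 = 62/1 = 62, a_1 = floor((49 + 49)/62) = 1.
  m_2 = 62*1 - 49 = 13, d_2 = (2463 - 13^2)/62 = 2294/62 = 37, a_2 = floor((49 + 13)/37) = 1.
  m_3 = 37*1 - 13 = 24, d_3 = (2463 - 24^2)/37 = 1887/37 = 51, a_3 = floor((49 + 24)/51) = 1.
  m_4 = 51*1 - 24 = 27, d_4 = (2463 - 27^2)/51 = 1734/51 = 34, a_4 = floor((49 + 27)/34) = 2.
  m_5 = 34*2 - 27 = 41, d_5 = (2463 - 41^2)/34 = 782/34 = 23, a_5 = floor((49 + 41)/23) = 3.
  m_6 = 23*3 - 41 = 28, d_6 = (2463 - 28^2)/23 = 1679/23 = 73, a_6 = floor((49 + 28)/73) = 1.
  m_7 = 73*1 - 28 = 45, d_7 = (2463 - 45^2)/73 = 438/73 = 6, a_7 = floor((49 + 45)/6) = 15.
  m_8 = 6*15 - 45 = 45, d_8 = (2463 - 45^2)/6 = 438/6 = 73, a_8 = floor((49 + 45)/73) = 1.
  m_9 = 73*1 - 45 = 28, d_9 = (2463 - 28^2)/73 = 1679/73 = 23, a_9 = floor((49 + 28)/23) = 3.
  m_10 = 23*3 - 28 = 41, d_10 = (2463 - 41^2)/23 = 782/23 = 34, a_10 = floor((49 + 41)/34) = 2.
  m_11 = 34*2 - 41 = 27, d_11 = (2463 - 27^2)/34 = 1734/34 = 51, a_11 = floor((49 + 27)/51) = 1.
  m_12 = 51*1 - 27 = 24, d_12 = (2463 - 24^2)/51 = 1887/51 = 37, a_12 = floor((49 + 24)/37) = 1.
  m_13 = 37*1 - 24 = 13, d_13 = (2463 - 13^2)/37 = 2294/37 = 62, a_13 = floor((49 + 13)/62) = 1.
  m_14 = 62*1 - 13 = 49, d_14 = (2463 - 49^2)/62 = 62/62 = 1, a_14 = floor((49 + 49)/1) = 98.
  m_15 = 1*98 - 49 = 49, d_15 = (2463 - 49^2)/1 = 62/1 = 62: (m_15, d_15) = (m_1, d_1) = (49, 62), so from here the quotients repeat a_1, ..., a_14; the period length is 14.
So sqrt(2463) = [49; (1, 1, 1, 2, 3, 1, 15, 1, 3, 2, 1, 1, 1, 98)] with period length k = 14.
k is even, so the fundamental solution of x^2 - 2463y^2 = 1 is (p_{k-1}, q_{k-1}) = (p_13, q_13); compute convergents through index 13.
Convergents (p_i = a_i*p_{i-1} + p_{i-2}, q_i = a_i*q_{i-1} + q_{i-2} with p_{-2}=0, p_{-1}=1, q_{-2}=1, q_{-1}=0):
  i=0: a_0=49, p_0 = 49*1 + 0 = 49, q_0 = 49*0 + 1 = 1.
  i=1: a_1=1, p_1 = 1*49 + 1 = 50, q_1 = 1*1 + 0 = 1.
  i=2: a_2=1, p_2 = 1*50 + 49 = 99, q_2 = 1*1 + 1 = 2.
  i=3: a_3=1, p_3 = 1*99 + 50 = 149, q_3 = 1*2 + 1 = 3.
  i=4: a_4=2, p_4 = 2*149 + 99 = 397, q_4 = 2*3 + 2 = 8.
  i=5: a_5=3, p_5 = 3*397 + 149 = 1340, q_5 = 3*8 + 3 = 27.
  i=6: a_6=1, p_6 = 1*1340 + 397 = 1737, q_6 = 1*27 + 8 = 35.
  i=7: a_7=15, p_7 = 15*1737 + 1340 = 27395, q_7 = 15*35 + 27 = 552.
  i=8: a_8=1, p_8 = 1*27395 + 1737 = 29132, q_8 = 1*552 + 35 = 587.
  i=9: a_9=3, p_9 = 3*29132 + 27395 = 114791, q_9 = 3*587 + 552 = 2313.
  i=10: a_10=2, p_10 = 2*114791 + 29132 = 258714, q_10 = 2*2313 + 587 = 5213.
  i=11: a_11=1, p_11 = 1*258714 + 114791 = 373505, q_11 = 1*5213 + 2313 = 7526.
  i=12: a_12=1, p_12 = 1*373505 + 258714 = 632219, q_12 = 1*7526 + 5213 = 12739.
  i=13: a_13=1, p_13 = 1*632219 + 373505 = 1005724, q_13 = 1*12739 + 7526 = 20265.
Check: 1005724^2 - 2463*20265^2 = 1011480764176 - 1011480764175 = 1, so (x, y) = (1005724, 20265) solves the equation, and by the theorem it is the least positive solution.

(x, y) = (1005724, 20265)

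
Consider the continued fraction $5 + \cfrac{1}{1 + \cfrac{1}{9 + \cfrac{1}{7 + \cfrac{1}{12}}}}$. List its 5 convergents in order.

5/1, 6/1, 59/10, 419/71, 5087/862

Using the convergent recurrence p_i = a_i*p_{i-1} + p_{i-2}, q_i = a_i*q_{i-1} + q_{i-2} with p_{-2}=0, p_{-1}=1, q_{-2}=1, q_{-1}=0:
  i=0: a_0=5, p_0 = 5*1 + 0 = 5, q_0 = 5*0 + 1 = 1.
  i=1: a_1=1, p_1 = 1*5 + 1 = 6, q_1 = 1*1 + 0 = 1.
  i=2: a_2=9, p_2 = 9*6 + 5 = 59, q_2 = 9*1 + 1 = 10.
  i=3: a_3=7, p_3 = 7*59 + 6 = 419, q_3 = 7*10 + 1 = 71.
  i=4: a_4=12, p_4 = 12*419 + 59 = 5087, q_4 = 12*71 + 10 = 862.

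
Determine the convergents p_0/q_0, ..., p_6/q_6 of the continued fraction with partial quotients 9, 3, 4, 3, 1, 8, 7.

9/1, 28/3, 121/13, 391/42, 512/55, 4487/482, 31921/3429

Using the convergent recurrence p_i = a_i*p_{i-1} + p_{i-2}, q_i = a_i*q_{i-1} + q_{i-2} with p_{-2}=0, p_{-1}=1, q_{-2}=1, q_{-1}=0:
  i=0: a_0=9, p_0 = 9*1 + 0 = 9, q_0 = 9*0 + 1 = 1.
  i=1: a_1=3, p_1 = 3*9 + 1 = 28, q_1 = 3*1 + 0 = 3.
  i=2: a_2=4, p_2 = 4*28 + 9 = 121, q_2 = 4*3 + 1 = 13.
  i=3: a_3=3, p_3 = 3*121 + 28 = 391, q_3 = 3*13 + 3 = 42.
  i=4: a_4=1, p_4 = 1*391 + 121 = 512, q_4 = 1*42 + 13 = 55.
  i=5: a_5=8, p_5 = 8*512 + 391 = 4487, q_5 = 8*55 + 42 = 482.
  i=6: a_6=7, p_6 = 7*4487 + 512 = 31921, q_6 = 7*482 + 55 = 3429.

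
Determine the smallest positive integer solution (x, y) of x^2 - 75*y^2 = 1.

(x, y) = (26, 3)

First expand sqrt(75) as a continued fraction. With x_i = (sqrt(75) + m_i)/d_i and (m_0, d_0) = (0, 1): a_0 = floor(sqrt(75)) = 8, since 8^2 = 64 <= 75 < 81 = 9^2.
Iterate m_{i+1} = d_i*a_i - m_i, d_{i+1} = (75 - m_{i+1}^2)/d_i, a_{i+1} = floor((a_0 + m_{i+1})/d_{i+1}):
  m_1 = 1*8 - 0 = 8, d_1 = (75 - 8^2)/1 = 11/1 = 11, a_1 = floor((8 + 8)/11) = 1.
  m_2 = 11*1 - 8 = 3, d_2 = (75 - 3^2)/11 = 66/11 = 6, a_2 = floor((8 + 3)/6) = 1.
  m_3 = 6*1 - 3 = 3, d_3 = (75 - 3^2)/6 = 66/6 = 11, a_3 = floor((8 + 3)/11) = 1.
  m_4 = 11*1 - 3 = 8, d_4 = (75 - 8^2)/11 = 11/11 = 1, a_4 = floor((8 + 8)/1) = 16.
  m_5 = 1*16 - 8 = 8, d_5 = (75 - 8^2)/1 = 11/1 = 11: (m_5, d_5) = (m_1, d_1) = (8, 11), so from here the quotients repeat a_1, ..., a_4; the period length is 4.
So sqrt(75) = [8; (1, 1, 1, 16)] with period length k = 4.
k is even, so the fundamental solution of x^2 - 75y^2 = 1 is (p_{k-1}, q_{k-1}) = (p_3, q_3); compute convergents through index 3.
Convergents (p_i = a_i*p_{i-1} + p_{i-2}, q_i = a_i*q_{i-1} + q_{i-2} with p_{-2}=0, p_{-1}=1, q_{-2}=1, q_{-1}=0):
  i=0: a_0=8, p_0 = 8*1 + 0 = 8, q_0 = 8*0 + 1 = 1.
  i=1: a_1=1, p_1 = 1*8 + 1 = 9, q_1 = 1*1 + 0 = 1.
  i=2: a_2=1, p_2 = 1*9 + 8 = 17, q_2 = 1*1 + 1 = 2.
  i=3: a_3=1, p_3 = 1*17 + 9 = 26, q_3 = 1*2 + 1 = 3.
Check: 26^2 - 75*3^2 = 676 - 675 = 1, so (x, y) = (26, 3) solves the equation, and by the theorem it is the least positive solution.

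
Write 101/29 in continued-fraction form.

[3; 2, 14]

Run the Euclidean algorithm on 101 and 29; the successive quotients are the partial quotients a_0, a_1, ... (each step inverts the fractional part left over by the previous one):
  101 = 3*29 + 14, so a_0 = 3.
  29 = 2*14 + 1, so a_1 = 2.
  14 = 14*1 + 0, so a_2 = 14.
The remainder reaches 0 after 3 divisions, so the expansion has 3 partial quotients, read off in order.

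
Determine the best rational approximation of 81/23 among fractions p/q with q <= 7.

7/2

Expand x = 81/23 as a continued fraction with the Euclidean algorithm:
  81 = 3*23 + 12, so a_0 = 3.
  23 = 1*12 + 11, so a_1 = 1.
  12 = 1*11 + 1, so a_2 = 1.
  11 = 11*1 + 0, so a_3 = 11.
so x = [3; 1, 1, 11].
Convergents (p_i = a_i*p_{i-1} + p_{i-2}, q_i = a_i*q_{i-1} + q_{i-2} with p_{-2}=0, p_{-1}=1, q_{-2}=1, q_{-1}=0), until the denominator exceeds 7:
  i=0: a_0=3, p_0 = 3*1 + 0 = 3, q_0 = 3*0 + 1 = 1.
  i=1: a_1=1, p_1 = 1*3 + 1 = 4, q_1 = 1*1 + 0 = 1.
  i=2: a_2=1, p_2 = 1*4 + 3 = 7, q_2 = 1*1 + 1 = 2.
  i=3: a_3=11, p_3 = 11*7 + 4 = 81, q_3 = 11*2 + 1 = 23.
q_3 = 23 > 7, so the last convergent with denominator <= 7 is p_2/q_2 = 7/2.
The closest fraction with denominator <= 7 is either p_2/q_2 or the intermediate fraction (k*p_2 + p_1)/(k*q_2 + q_1) with the largest k >= 1 whose denominator stays <= 7; these approach x as k grows, and every other convergent or intermediate fraction in range is farther away.
Largest k: floor((7 - q_1)/q_2) = floor((7 - 1)/2) = 3.
That gives (3*7 + 4)/(3*2 + 1) = 25/7.
Compare the errors: |x - 7/2| = |81*2 - 7*23|/(23*2) = 1/46, and |x - 25/7| = |81*7 - 25*23|/(23*7) = 8/161.
Cross-multiplying, 1*161 = 161 < 368 = 8*46, so 1/46 is smaller: the convergent 7/2 is closer to x than 25/7.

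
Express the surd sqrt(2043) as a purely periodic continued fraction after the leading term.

Write x_i = (sqrt(2043) + m_i)/d_i with (m_0, d_0) = (0, 1). a_0 = floor(sqrt(2043)) = 45, since 45^2 = 2025 <= 2043 < 2116 = 46^2.
Iterate m_{i+1} = d_i*a_i - m_i, d_{i+1} = (2043 - m_{i+1}^2)/d_i, a_{i+1} = floor((a_0 + m_{i+1})/d_{i+1}):
  m_1 = 1*45 - 0 = 45, d_1 = (2043 - 45^2)/1 = 18/1 = 18, a_1 = floor((45 + 45)/18) = 5.
  m_2 = 18*5 - 45 = 45, d_2 = (2043 - 45^2)/18 = 18/18 = 1, a_2 = floor((45 + 45)/1) = 90.
  m_3 = 1*90 - 45 = 45, d_3 = (2043 - 45^2)/1 = 18/1 = 18: (m_3, d_3) = (m_1, d_1) = (45, 18), so from here the quotients repeat a_1, a_2; the period length is 2.
Hence the expansion of sqrt(2043) is a_0 = 45 followed by the repeating block 5, 90 (period 2).

[45; (5, 90)]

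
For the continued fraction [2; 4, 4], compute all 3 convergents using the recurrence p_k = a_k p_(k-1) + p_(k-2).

Using the convergent recurrence p_i = a_i*p_{i-1} + p_{i-2}, q_i = a_i*q_{i-1} + q_{i-2} with p_{-2}=0, p_{-1}=1, q_{-2}=1, q_{-1}=0:
  i=0: a_0=2, p_0 = 2*1 + 0 = 2, q_0 = 2*0 + 1 = 1.
  i=1: a_1=4, p_1 = 4*2 + 1 = 9, q_1 = 4*1 + 0 = 4.
  i=2: a_2=4, p_2 = 4*9 + 2 = 38, q_2 = 4*4 + 1 = 17.

2/1, 9/4, 38/17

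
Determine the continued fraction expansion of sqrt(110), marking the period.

Write x_i = (sqrt(110) + m_i)/d_i with (m_0, d_0) = (0, 1). a_0 = floor(sqrt(110)) = 10, since 10^2 = 100 <= 110 < 121 = 11^2.
Iterate m_{i+1} = d_i*a_i - m_i, d_{i+1} = (110 - m_{i+1}^2)/d_i, a_{i+1} = floor((a_0 + m_{i+1})/d_{i+1}):
  m_1 = 1*10 - 0 = 10, d_1 = (110 - 10^2)/1 = 10/1 = 10, a_1 = floor((10 + 10)/10) = 2.
  m_2 = 10*2 - 10 = 10, d_2 = (110 - 10^2)/10 = 10/10 = 1, a_2 = floor((10 + 10)/1) = 20.
  m_3 = 1*20 - 10 = 10, d_3 = (110 - 10^2)/1 = 10/1 = 10: (m_3, d_3) = (m_1, d_1) = (10, 10), so from here the quotients repeat a_1, a_2; the period length is 2.
Hence the expansion of sqrt(110) is a_0 = 10 followed by the repeating block 2, 20 (period 2).

[10; (2, 20)]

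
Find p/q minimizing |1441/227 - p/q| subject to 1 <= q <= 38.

Expand x = 1441/227 as a continued fraction with the Euclidean algorithm:
  1441 = 6*227 + 79, so a_0 = 6.
  227 = 2*79 + 69, so a_1 = 2.
  79 = 1*69 + 10, so a_2 = 1.
  69 = 6*10 + 9, so a_3 = 6.
  10 = 1*9 + 1, so a_4 = 1.
  9 = 9*1 + 0, so a_5 = 9.
so x = [6; 2, 1, 6, 1, 9].
Convergents (p_i = a_i*p_{i-1} + p_{i-2}, q_i = a_i*q_{i-1} + q_{i-2} with p_{-2}=0, p_{-1}=1, q_{-2}=1, q_{-1}=0), until the denominator exceeds 38:
  i=0: a_0=6, p_0 = 6*1 + 0 = 6, q_0 = 6*0 + 1 = 1.
  i=1: a_1=2, p_1 = 2*6 + 1 = 13, q_1 = 2*1 + 0 = 2.
  i=2: a_2=1, p_2 = 1*13 + 6 = 19, q_2 = 1*2 + 1 = 3.
  i=3: a_3=6, p_3 = 6*19 + 13 = 127, q_3 = 6*3 + 2 = 20.
  i=4: a_4=1, p_4 = 1*127 + 19 = 146, q_4 = 1*20 + 3 = 23.
  i=5: a_5=9, p_5 = 9*146 + 127 = 1441, q_5 = 9*23 + 20 = 227.
q_5 = 227 > 38, so the last convergent with denominator <= 38 is p_4/q_4 = 146/23.
The closest fraction with denominator <= 38 is either p_4/q_4 or the intermediate fraction (k*p_4 + p_3)/(k*q_4 + q_3) with the largest k >= 1 whose denominator stays <= 38; these approach x as k grows, and every other convergent or intermediate fraction in range is farther away.
Largest k: floor((38 - q_3)/q_4) = floor((38 - 20)/23) = 0.
Since k = 0, no intermediate fraction beyond p_4/q_4 has denominator <= 38, so the convergent 146/23 is the closest (its error is |1441*23 - 146*227|/(227*23) = 1/5221).

146/23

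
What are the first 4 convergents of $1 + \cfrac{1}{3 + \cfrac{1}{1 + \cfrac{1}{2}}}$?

1/1, 4/3, 5/4, 14/11

Using the convergent recurrence p_i = a_i*p_{i-1} + p_{i-2}, q_i = a_i*q_{i-1} + q_{i-2} with p_{-2}=0, p_{-1}=1, q_{-2}=1, q_{-1}=0:
  i=0: a_0=1, p_0 = 1*1 + 0 = 1, q_0 = 1*0 + 1 = 1.
  i=1: a_1=3, p_1 = 3*1 + 1 = 4, q_1 = 3*1 + 0 = 3.
  i=2: a_2=1, p_2 = 1*4 + 1 = 5, q_2 = 1*3 + 1 = 4.
  i=3: a_3=2, p_3 = 2*5 + 4 = 14, q_3 = 2*4 + 3 = 11.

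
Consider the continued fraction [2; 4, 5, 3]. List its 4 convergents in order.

Using the convergent recurrence p_i = a_i*p_{i-1} + p_{i-2}, q_i = a_i*q_{i-1} + q_{i-2} with p_{-2}=0, p_{-1}=1, q_{-2}=1, q_{-1}=0:
  i=0: a_0=2, p_0 = 2*1 + 0 = 2, q_0 = 2*0 + 1 = 1.
  i=1: a_1=4, p_1 = 4*2 + 1 = 9, q_1 = 4*1 + 0 = 4.
  i=2: a_2=5, p_2 = 5*9 + 2 = 47, q_2 = 5*4 + 1 = 21.
  i=3: a_3=3, p_3 = 3*47 + 9 = 150, q_3 = 3*21 + 4 = 67.

2/1, 9/4, 47/21, 150/67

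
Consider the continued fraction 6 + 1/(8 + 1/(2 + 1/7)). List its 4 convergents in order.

6/1, 49/8, 104/17, 777/127

Using the convergent recurrence p_i = a_i*p_{i-1} + p_{i-2}, q_i = a_i*q_{i-1} + q_{i-2} with p_{-2}=0, p_{-1}=1, q_{-2}=1, q_{-1}=0:
  i=0: a_0=6, p_0 = 6*1 + 0 = 6, q_0 = 6*0 + 1 = 1.
  i=1: a_1=8, p_1 = 8*6 + 1 = 49, q_1 = 8*1 + 0 = 8.
  i=2: a_2=2, p_2 = 2*49 + 6 = 104, q_2 = 2*8 + 1 = 17.
  i=3: a_3=7, p_3 = 7*104 + 49 = 777, q_3 = 7*17 + 8 = 127.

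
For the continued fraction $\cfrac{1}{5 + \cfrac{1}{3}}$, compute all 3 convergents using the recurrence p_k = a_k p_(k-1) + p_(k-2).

0/1, 1/5, 3/16

Using the convergent recurrence p_i = a_i*p_{i-1} + p_{i-2}, q_i = a_i*q_{i-1} + q_{i-2} with p_{-2}=0, p_{-1}=1, q_{-2}=1, q_{-1}=0:
  i=0: a_0=0, p_0 = 0*1 + 0 = 0, q_0 = 0*0 + 1 = 1.
  i=1: a_1=5, p_1 = 5*0 + 1 = 1, q_1 = 5*1 + 0 = 5.
  i=2: a_2=3, p_2 = 3*1 + 0 = 3, q_2 = 3*5 + 1 = 16.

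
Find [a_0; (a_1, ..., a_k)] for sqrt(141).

[11; (1, 6, 1, 22)]

Write x_i = (sqrt(141) + m_i)/d_i with (m_0, d_0) = (0, 1). a_0 = floor(sqrt(141)) = 11, since 11^2 = 121 <= 141 < 144 = 12^2.
Iterate m_{i+1} = d_i*a_i - m_i, d_{i+1} = (141 - m_{i+1}^2)/d_i, a_{i+1} = floor((a_0 + m_{i+1})/d_{i+1}):
  m_1 = 1*11 - 0 = 11, d_1 = (141 - 11^2)/1 = 20/1 = 20, a_1 = floor((11 + 11)/20) = 1.
  m_2 = 20*1 - 11 = 9, d_2 = (141 - 9^2)/20 = 60/20 = 3, a_2 = floor((11 + 9)/3) = 6.
  m_3 = 3*6 - 9 = 9, d_3 = (141 - 9^2)/3 = 60/3 = 20, a_3 = floor((11 + 9)/20) = 1.
  m_4 = 20*1 - 9 = 11, d_4 = (141 - 11^2)/20 = 20/20 = 1, a_4 = floor((11 + 11)/1) = 22.
  m_5 = 1*22 - 11 = 11, d_5 = (141 - 11^2)/1 = 20/1 = 20: (m_5, d_5) = (m_1, d_1) = (11, 20), so from here the quotients repeat a_1, ..., a_4; the period length is 4.
Hence the expansion of sqrt(141) is a_0 = 11 followed by the repeating block 1, 6, 1, 22 (period 4).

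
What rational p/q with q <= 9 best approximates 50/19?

21/8

Expand x = 50/19 as a continued fraction with the Euclidean algorithm:
  50 = 2*19 + 12, so a_0 = 2.
  19 = 1*12 + 7, so a_1 = 1.
  12 = 1*7 + 5, so a_2 = 1.
  7 = 1*5 + 2, so a_3 = 1.
  5 = 2*2 + 1, so a_4 = 2.
  2 = 2*1 + 0, so a_5 = 2.
so x = [2; 1, 1, 1, 2, 2].
Convergents (p_i = a_i*p_{i-1} + p_{i-2}, q_i = a_i*q_{i-1} + q_{i-2} with p_{-2}=0, p_{-1}=1, q_{-2}=1, q_{-1}=0), until the denominator exceeds 9:
  i=0: a_0=2, p_0 = 2*1 + 0 = 2, q_0 = 2*0 + 1 = 1.
  i=1: a_1=1, p_1 = 1*2 + 1 = 3, q_1 = 1*1 + 0 = 1.
  i=2: a_2=1, p_2 = 1*3 + 2 = 5, q_2 = 1*1 + 1 = 2.
  i=3: a_3=1, p_3 = 1*5 + 3 = 8, q_3 = 1*2 + 1 = 3.
  i=4: a_4=2, p_4 = 2*8 + 5 = 21, q_4 = 2*3 + 2 = 8.
  i=5: a_5=2, p_5 = 2*21 + 8 = 50, q_5 = 2*8 + 3 = 19.
q_5 = 19 > 9, so the last convergent with denominator <= 9 is p_4/q_4 = 21/8.
The closest fraction with denominator <= 9 is either p_4/q_4 or the intermediate fraction (k*p_4 + p_3)/(k*q_4 + q_3) with the largest k >= 1 whose denominator stays <= 9; these approach x as k grows, and every other convergent or intermediate fraction in range is farther away.
Largest k: floor((9 - q_3)/q_4) = floor((9 - 3)/8) = 0.
Since k = 0, no intermediate fraction beyond p_4/q_4 has denominator <= 9, so the convergent 21/8 is the closest (its error is |50*8 - 21*19|/(19*8) = 1/152).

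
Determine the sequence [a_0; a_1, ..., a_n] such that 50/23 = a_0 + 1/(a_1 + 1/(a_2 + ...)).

[2; 5, 1, 3]

Run the Euclidean algorithm on 50 and 23; the successive quotients are the partial quotients a_0, a_1, ... (each step inverts the fractional part left over by the previous one):
  50 = 2*23 + 4, so a_0 = 2.
  23 = 5*4 + 3, so a_1 = 5.
  4 = 1*3 + 1, so a_2 = 1.
  3 = 3*1 + 0, so a_3 = 3.
The remainder reaches 0 after 4 divisions, so the expansion has 4 partial quotients, read off in order.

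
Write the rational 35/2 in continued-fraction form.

[17; 2]

Run the Euclidean algorithm on 35 and 2; the successive quotients are the partial quotients a_0, a_1, ... (each step inverts the fractional part left over by the previous one):
  35 = 17*2 + 1, so a_0 = 17.
  2 = 2*1 + 0, so a_1 = 2.
The remainder reaches 0 after 2 divisions, so the expansion has 2 partial quotients, read off in order.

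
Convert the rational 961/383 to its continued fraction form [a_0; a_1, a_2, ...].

[2; 1, 1, 26, 1, 6]

Run the Euclidean algorithm on 961 and 383; the successive quotients are the partial quotients a_0, a_1, ... (each step inverts the fractional part left over by the previous one):
  961 = 2*383 + 195, so a_0 = 2.
  383 = 1*195 + 188, so a_1 = 1.
  195 = 1*188 + 7, so a_2 = 1.
  188 = 26*7 + 6, so a_3 = 26.
  7 = 1*6 + 1, so a_4 = 1.
  6 = 6*1 + 0, so a_5 = 6.
The remainder reaches 0 after 6 divisions, so the expansion has 6 partial quotients, read off in order.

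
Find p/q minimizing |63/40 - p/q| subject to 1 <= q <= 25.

Expand x = 63/40 as a continued fraction with the Euclidean algorithm:
  63 = 1*40 + 23, so a_0 = 1.
  40 = 1*23 + 17, so a_1 = 1.
  23 = 1*17 + 6, so a_2 = 1.
  17 = 2*6 + 5, so a_3 = 2.
  6 = 1*5 + 1, so a_4 = 1.
  5 = 5*1 + 0, so a_5 = 5.
so x = [1; 1, 1, 2, 1, 5].
Convergents (p_i = a_i*p_{i-1} + p_{i-2}, q_i = a_i*q_{i-1} + q_{i-2} with p_{-2}=0, p_{-1}=1, q_{-2}=1, q_{-1}=0), until the denominator exceeds 25:
  i=0: a_0=1, p_0 = 1*1 + 0 = 1, q_0 = 1*0 + 1 = 1.
  i=1: a_1=1, p_1 = 1*1 + 1 = 2, q_1 = 1*1 + 0 = 1.
  i=2: a_2=1, p_2 = 1*2 + 1 = 3, q_2 = 1*1 + 1 = 2.
  i=3: a_3=2, p_3 = 2*3 + 2 = 8, q_3 = 2*2 + 1 = 5.
  i=4: a_4=1, p_4 = 1*8 + 3 = 11, q_4 = 1*5 + 2 = 7.
  i=5: a_5=5, p_5 = 5*11 + 8 = 63, q_5 = 5*7 + 5 = 40.
q_5 = 40 > 25, so the last convergent with denominator <= 25 is p_4/q_4 = 11/7.
The closest fraction with denominator <= 25 is either p_4/q_4 or the intermediate fraction (k*p_4 + p_3)/(k*q_4 + q_3) with the largest k >= 1 whose denominator stays <= 25; these approach x as k grows, and every other convergent or intermediate fraction in range is farther away.
Largest k: floor((25 - q_3)/q_4) = floor((25 - 5)/7) = 2.
That gives (2*11 + 8)/(2*7 + 5) = 30/19.
Compare the errors: |x - 11/7| = |63*7 - 11*40|/(40*7) = 1/280, and |x - 30/19| = |63*19 - 30*40|/(40*19) = 3/760.
Cross-multiplying, 1*760 = 760 < 840 = 3*280, so 1/280 is smaller: the convergent 11/7 is closer to x than 30/19.

11/7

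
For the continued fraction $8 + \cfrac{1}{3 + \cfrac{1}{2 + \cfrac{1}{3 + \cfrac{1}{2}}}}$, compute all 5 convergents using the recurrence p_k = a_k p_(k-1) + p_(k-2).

Using the convergent recurrence p_i = a_i*p_{i-1} + p_{i-2}, q_i = a_i*q_{i-1} + q_{i-2} with p_{-2}=0, p_{-1}=1, q_{-2}=1, q_{-1}=0:
  i=0: a_0=8, p_0 = 8*1 + 0 = 8, q_0 = 8*0 + 1 = 1.
  i=1: a_1=3, p_1 = 3*8 + 1 = 25, q_1 = 3*1 + 0 = 3.
  i=2: a_2=2, p_2 = 2*25 + 8 = 58, q_2 = 2*3 + 1 = 7.
  i=3: a_3=3, p_3 = 3*58 + 25 = 199, q_3 = 3*7 + 3 = 24.
  i=4: a_4=2, p_4 = 2*199 + 58 = 456, q_4 = 2*24 + 7 = 55.

8/1, 25/3, 58/7, 199/24, 456/55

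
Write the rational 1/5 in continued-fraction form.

Run the Euclidean algorithm on 1 and 5; the successive quotients are the partial quotients a_0, a_1, ... (each step inverts the fractional part left over by the previous one):
  1 = 0*5 + 1, so a_0 = 0.
  5 = 5*1 + 0, so a_1 = 5.
The remainder reaches 0 after 2 divisions, so the expansion has 2 partial quotients, read off in order.

[0; 5]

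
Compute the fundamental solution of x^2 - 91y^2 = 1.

First expand sqrt(91) as a continued fraction. With x_i = (sqrt(91) + m_i)/d_i and (m_0, d_0) = (0, 1): a_0 = floor(sqrt(91)) = 9, since 9^2 = 81 <= 91 < 100 = 10^2.
Iterate m_{i+1} = d_i*a_i - m_i, d_{i+1} = (91 - m_{i+1}^2)/d_i, a_{i+1} = floor((a_0 + m_{i+1})/d_{i+1}):
  m_1 = 1*9 - 0 = 9, d_1 = (91 - 9^2)/1 = 10/1 = 10, a_1 = floor((9 + 9)/10) = 1.
  m_2 = 10*1 - 9 = 1, d_2 = (91 - 1^2)/10 = 90/10 = 9, a_2 = floor((9 + 1)/9) = 1.
  m_3 = 9*1 - 1 = 8, d_3 = (91 - 8^2)/9 = 27/9 = 3, a_3 = floor((9 + 8)/3) = 5.
  m_4 = 3*5 - 8 = 7, d_4 = (91 - 7^2)/3 = 42/3 = 14, a_4 = floor((9 + 7)/14) = 1.
  m_5 = 14*1 - 7 = 7, d_5 = (91 - 7^2)/14 = 42/14 = 3, a_5 = floor((9 + 7)/3) = 5.
  m_6 = 3*5 - 7 = 8, d_6 = (91 - 8^2)/3 = 27/3 = 9, a_6 = floor((9 + 8)/9) = 1.
  m_7 = 9*1 - 8 = 1, d_7 = (91 - 1^2)/9 = 90/9 = 10, a_7 = floor((9 + 1)/10) = 1.
  m_8 = 10*1 - 1 = 9, d_8 = (91 - 9^2)/10 = 10/10 = 1, a_8 = floor((9 + 9)/1) = 18.
  m_9 = 1*18 - 9 = 9, d_9 = (91 - 9^2)/1 = 10/1 = 10: (m_9, d_9) = (m_1, d_1) = (9, 10), so from here the quotients repeat a_1, ..., a_8; the period length is 8.
So sqrt(91) = [9; (1, 1, 5, 1, 5, 1, 1, 18)] with period length k = 8.
k is even, so the fundamental solution of x^2 - 91y^2 = 1 is (p_{k-1}, q_{k-1}) = (p_7, q_7); compute convergents through index 7.
Convergents (p_i = a_i*p_{i-1} + p_{i-2}, q_i = a_i*q_{i-1} + q_{i-2} with p_{-2}=0, p_{-1}=1, q_{-2}=1, q_{-1}=0):
  i=0: a_0=9, p_0 = 9*1 + 0 = 9, q_0 = 9*0 + 1 = 1.
  i=1: a_1=1, p_1 = 1*9 + 1 = 10, q_1 = 1*1 + 0 = 1.
  i=2: a_2=1, p_2 = 1*10 + 9 = 19, q_2 = 1*1 + 1 = 2.
  i=3: a_3=5, p_3 = 5*19 + 10 = 105, q_3 = 5*2 + 1 = 11.
  i=4: a_4=1, p_4 = 1*105 + 19 = 124, q_4 = 1*11 + 2 = 13.
  i=5: a_5=5, p_5 = 5*124 + 105 = 725, q_5 = 5*13 + 11 = 76.
  i=6: a_6=1, p_6 = 1*725 + 124 = 849, q_6 = 1*76 + 13 = 89.
  i=7: a_7=1, p_7 = 1*849 + 725 = 1574, q_7 = 1*89 + 76 = 165.
Check: 1574^2 - 91*165^2 = 2477476 - 2477475 = 1, so (x, y) = (1574, 165) solves the equation, and by the theorem it is the least positive solution.

(x, y) = (1574, 165)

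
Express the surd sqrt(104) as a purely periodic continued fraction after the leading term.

[10; (5, 20)]

Write x_i = (sqrt(104) + m_i)/d_i with (m_0, d_0) = (0, 1). a_0 = floor(sqrt(104)) = 10, since 10^2 = 100 <= 104 < 121 = 11^2.
Iterate m_{i+1} = d_i*a_i - m_i, d_{i+1} = (104 - m_{i+1}^2)/d_i, a_{i+1} = floor((a_0 + m_{i+1})/d_{i+1}):
  m_1 = 1*10 - 0 = 10, d_1 = (104 - 10^2)/1 = 4/1 = 4, a_1 = floor((10 + 10)/4) = 5.
  m_2 = 4*5 - 10 = 10, d_2 = (104 - 10^2)/4 = 4/4 = 1, a_2 = floor((10 + 10)/1) = 20.
  m_3 = 1*20 - 10 = 10, d_3 = (104 - 10^2)/1 = 4/1 = 4: (m_3, d_3) = (m_1, d_1) = (10, 4), so from here the quotients repeat a_1, a_2; the period length is 2.
Hence the expansion of sqrt(104) is a_0 = 10 followed by the repeating block 5, 20 (period 2).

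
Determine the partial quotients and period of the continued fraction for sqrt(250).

Write x_i = (sqrt(250) + m_i)/d_i with (m_0, d_0) = (0, 1). a_0 = floor(sqrt(250)) = 15, since 15^2 = 225 <= 250 < 256 = 16^2.
Iterate m_{i+1} = d_i*a_i - m_i, d_{i+1} = (250 - m_{i+1}^2)/d_i, a_{i+1} = floor((a_0 + m_{i+1})/d_{i+1}):
  m_1 = 1*15 - 0 = 15, d_1 = (250 - 15^2)/1 = 25/1 = 25, a_1 = floor((15 + 15)/25) = 1.
  m_2 = 25*1 - 15 = 10, d_2 = (250 - 10^2)/25 = 150/25 = 6, a_2 = floor((15 + 10)/6) = 4.
  m_3 = 6*4 - 10 = 14, d_3 = (250 - 14^2)/6 = 54/6 = 9, a_3 = floor((15 + 14)/9) = 3.
  m_4 = 9*3 - 14 = 13, d_4 = (250 - 13^2)/9 = 81/9 = 9, a_4 = floor((15 + 13)/9) = 3.
  m_5 = 9*3 - 13 = 14, d_5 = (250 - 14^2)/9 = 54/9 = 6, a_5 = floor((15 + 14)/6) = 4.
  m_6 = 6*4 - 14 = 10, d_6 = (250 - 10^2)/6 = 150/6 = 25, a_6 = floor((15 + 10)/25) = 1.
  m_7 = 25*1 - 10 = 15, d_7 = (250 - 15^2)/25 = 25/25 = 1, a_7 = floor((15 + 15)/1) = 30.
  m_8 = 1*30 - 15 = 15, d_8 = (250 - 15^2)/1 = 25/1 = 25: (m_8, d_8) = (m_1, d_1) = (15, 25), so from here the quotients repeat a_1, ..., a_7; the period length is 7.
Hence the expansion of sqrt(250) is a_0 = 15 followed by the repeating block 1, 4, 3, 3, 4, 1, 30 (period 7).

[15; (1, 4, 3, 3, 4, 1, 30)]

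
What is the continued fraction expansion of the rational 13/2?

[6; 2]

Run the Euclidean algorithm on 13 and 2; the successive quotients are the partial quotients a_0, a_1, ... (each step inverts the fractional part left over by the previous one):
  13 = 6*2 + 1, so a_0 = 6.
  2 = 2*1 + 0, so a_1 = 2.
The remainder reaches 0 after 2 divisions, so the expansion has 2 partial quotients, read off in order.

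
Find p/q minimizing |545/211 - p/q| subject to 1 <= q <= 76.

Expand x = 545/211 as a continued fraction with the Euclidean algorithm:
  545 = 2*211 + 123, so a_0 = 2.
  211 = 1*123 + 88, so a_1 = 1.
  123 = 1*88 + 35, so a_2 = 1.
  88 = 2*35 + 18, so a_3 = 2.
  35 = 1*18 + 17, so a_4 = 1.
  18 = 1*17 + 1, so a_5 = 1.
  17 = 17*1 + 0, so a_6 = 17.
so x = [2; 1, 1, 2, 1, 1, 17].
Convergents (p_i = a_i*p_{i-1} + p_{i-2}, q_i = a_i*q_{i-1} + q_{i-2} with p_{-2}=0, p_{-1}=1, q_{-2}=1, q_{-1}=0), until the denominator exceeds 76:
  i=0: a_0=2, p_0 = 2*1 + 0 = 2, q_0 = 2*0 + 1 = 1.
  i=1: a_1=1, p_1 = 1*2 + 1 = 3, q_1 = 1*1 + 0 = 1.
  i=2: a_2=1, p_2 = 1*3 + 2 = 5, q_2 = 1*1 + 1 = 2.
  i=3: a_3=2, p_3 = 2*5 + 3 = 13, q_3 = 2*2 + 1 = 5.
  i=4: a_4=1, p_4 = 1*13 + 5 = 18, q_4 = 1*5 + 2 = 7.
  i=5: a_5=1, p_5 = 1*18 + 13 = 31, q_5 = 1*7 + 5 = 12.
  i=6: a_6=17, p_6 = 17*31 + 18 = 545, q_6 = 17*12 + 7 = 211.
q_6 = 211 > 76, so the last convergent with denominator <= 76 is p_5/q_5 = 31/12.
The closest fraction with denominator <= 76 is either p_5/q_5 or the intermediate fraction (k*p_5 + p_4)/(k*q_5 + q_4) with the largest k >= 1 whose denominator stays <= 76; these approach x as k grows, and every other convergent or intermediate fraction in range is farther away.
Largest k: floor((76 - q_4)/q_5) = floor((76 - 7)/12) = 5.
That gives (5*31 + 18)/(5*12 + 7) = 173/67.
Compare the errors: |x - 31/12| = |545*12 - 31*211|/(211*12) = 1/2532, and |x - 173/67| = |545*67 - 173*211|/(211*67) = 12/14137.
Cross-multiplying, 1*14137 = 14137 < 30384 = 12*2532, so 1/2532 is smaller: the convergent 31/12 is closer to x than 173/67.

31/12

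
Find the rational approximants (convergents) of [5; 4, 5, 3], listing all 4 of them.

Using the convergent recurrence p_i = a_i*p_{i-1} + p_{i-2}, q_i = a_i*q_{i-1} + q_{i-2} with p_{-2}=0, p_{-1}=1, q_{-2}=1, q_{-1}=0:
  i=0: a_0=5, p_0 = 5*1 + 0 = 5, q_0 = 5*0 + 1 = 1.
  i=1: a_1=4, p_1 = 4*5 + 1 = 21, q_1 = 4*1 + 0 = 4.
  i=2: a_2=5, p_2 = 5*21 + 5 = 110, q_2 = 5*4 + 1 = 21.
  i=3: a_3=3, p_3 = 3*110 + 21 = 351, q_3 = 3*21 + 4 = 67.

5/1, 21/4, 110/21, 351/67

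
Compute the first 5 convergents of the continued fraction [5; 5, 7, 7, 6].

5/1, 26/5, 187/36, 1335/257, 8197/1578

Using the convergent recurrence p_i = a_i*p_{i-1} + p_{i-2}, q_i = a_i*q_{i-1} + q_{i-2} with p_{-2}=0, p_{-1}=1, q_{-2}=1, q_{-1}=0:
  i=0: a_0=5, p_0 = 5*1 + 0 = 5, q_0 = 5*0 + 1 = 1.
  i=1: a_1=5, p_1 = 5*5 + 1 = 26, q_1 = 5*1 + 0 = 5.
  i=2: a_2=7, p_2 = 7*26 + 5 = 187, q_2 = 7*5 + 1 = 36.
  i=3: a_3=7, p_3 = 7*187 + 26 = 1335, q_3 = 7*36 + 5 = 257.
  i=4: a_4=6, p_4 = 6*1335 + 187 = 8197, q_4 = 6*257 + 36 = 1578.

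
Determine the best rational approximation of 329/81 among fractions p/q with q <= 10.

41/10

Expand x = 329/81 as a continued fraction with the Euclidean algorithm:
  329 = 4*81 + 5, so a_0 = 4.
  81 = 16*5 + 1, so a_1 = 16.
  5 = 5*1 + 0, so a_2 = 5.
so x = [4; 16, 5].
Convergents (p_i = a_i*p_{i-1} + p_{i-2}, q_i = a_i*q_{i-1} + q_{i-2} with p_{-2}=0, p_{-1}=1, q_{-2}=1, q_{-1}=0), until the denominator exceeds 10:
  i=0: a_0=4, p_0 = 4*1 + 0 = 4, q_0 = 4*0 + 1 = 1.
  i=1: a_1=16, p_1 = 16*4 + 1 = 65, q_1 = 16*1 + 0 = 16.
q_1 = 16 > 10, so the last convergent with denominator <= 10 is p_0/q_0 = 4/1.
The closest fraction with denominator <= 10 is either p_0/q_0 or the intermediate fraction (k*p_0 + p_{-1})/(k*q_0 + q_{-1}) with the largest k >= 1 whose denominator stays <= 10; these approach x as k grows, and every other convergent or intermediate fraction in range is farther away.
Largest k: floor((10 - q_{-1})/q_0) = floor((10 - 0)/1) = 10 (using the seeds p_{-1} = 1, q_{-1} = 0).
That gives (10*4 + 1)/(10*1 + 0) = 41/10.
Compare the errors: |x - 4/1| = |329*1 - 4*81|/(81*1) = 5/81, and |x - 41/10| = |329*10 - 41*81|/(81*10) = 31/810.
Cross-multiplying, 31*81 = 2511 < 4050 = 5*810, so 31/810 is smaller: the intermediate fraction 41/10 is closer to x than 4/1.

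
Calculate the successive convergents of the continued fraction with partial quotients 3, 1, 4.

Using the convergent recurrence p_i = a_i*p_{i-1} + p_{i-2}, q_i = a_i*q_{i-1} + q_{i-2} with p_{-2}=0, p_{-1}=1, q_{-2}=1, q_{-1}=0:
  i=0: a_0=3, p_0 = 3*1 + 0 = 3, q_0 = 3*0 + 1 = 1.
  i=1: a_1=1, p_1 = 1*3 + 1 = 4, q_1 = 1*1 + 0 = 1.
  i=2: a_2=4, p_2 = 4*4 + 3 = 19, q_2 = 4*1 + 1 = 5.

3/1, 4/1, 19/5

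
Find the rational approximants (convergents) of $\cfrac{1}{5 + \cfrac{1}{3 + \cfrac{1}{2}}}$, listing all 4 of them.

Using the convergent recurrence p_i = a_i*p_{i-1} + p_{i-2}, q_i = a_i*q_{i-1} + q_{i-2} with p_{-2}=0, p_{-1}=1, q_{-2}=1, q_{-1}=0:
  i=0: a_0=0, p_0 = 0*1 + 0 = 0, q_0 = 0*0 + 1 = 1.
  i=1: a_1=5, p_1 = 5*0 + 1 = 1, q_1 = 5*1 + 0 = 5.
  i=2: a_2=3, p_2 = 3*1 + 0 = 3, q_2 = 3*5 + 1 = 16.
  i=3: a_3=2, p_3 = 2*3 + 1 = 7, q_3 = 2*16 + 5 = 37.

0/1, 1/5, 3/16, 7/37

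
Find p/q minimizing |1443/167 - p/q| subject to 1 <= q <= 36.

Expand x = 1443/167 as a continued fraction with the Euclidean algorithm:
  1443 = 8*167 + 107, so a_0 = 8.
  167 = 1*107 + 60, so a_1 = 1.
  107 = 1*60 + 47, so a_2 = 1.
  60 = 1*47 + 13, so a_3 = 1.
  47 = 3*13 + 8, so a_4 = 3.
  13 = 1*8 + 5, so a_5 = 1.
  8 = 1*5 + 3, so a_6 = 1.
  5 = 1*3 + 2, so a_7 = 1.
  3 = 1*2 + 1, so a_8 = 1.
  2 = 2*1 + 0, so a_9 = 2.
so x = [8; 1, 1, 1, 3, 1, 1, 1, 1, 2].
Convergents (p_i = a_i*p_{i-1} + p_{i-2}, q_i = a_i*q_{i-1} + q_{i-2} with p_{-2}=0, p_{-1}=1, q_{-2}=1, q_{-1}=0), until the denominator exceeds 36:
  i=0: a_0=8, p_0 = 8*1 + 0 = 8, q_0 = 8*0 + 1 = 1.
  i=1: a_1=1, p_1 = 1*8 + 1 = 9, q_1 = 1*1 + 0 = 1.
  i=2: a_2=1, p_2 = 1*9 + 8 = 17, q_2 = 1*1 + 1 = 2.
  i=3: a_3=1, p_3 = 1*17 + 9 = 26, q_3 = 1*2 + 1 = 3.
  i=4: a_4=3, p_4 = 3*26 + 17 = 95, q_4 = 3*3 + 2 = 11.
  i=5: a_5=1, p_5 = 1*95 + 26 = 121, q_5 = 1*11 + 3 = 14.
  i=6: a_6=1, p_6 = 1*121 + 95 = 216, q_6 = 1*14 + 11 = 25.
  i=7: a_7=1, p_7 = 1*216 + 121 = 337, q_7 = 1*25 + 14 = 39.
q_7 = 39 > 36, so the last convergent with denominator <= 36 is p_6/q_6 = 216/25.
The closest fraction with denominator <= 36 is either p_6/q_6 or the intermediate fraction (k*p_6 + p_5)/(k*q_6 + q_5) with the largest k >= 1 whose denominator stays <= 36; these approach x as k grows, and every other convergent or intermediate fraction in range is farther away.
Largest k: floor((36 - q_5)/q_6) = floor((36 - 14)/25) = 0.
Since k = 0, no intermediate fraction beyond p_6/q_6 has denominator <= 36, so the convergent 216/25 is the closest (its error is |1443*25 - 216*167|/(167*25) = 3/4175).

216/25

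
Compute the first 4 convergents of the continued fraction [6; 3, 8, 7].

6/1, 19/3, 158/25, 1125/178

Using the convergent recurrence p_i = a_i*p_{i-1} + p_{i-2}, q_i = a_i*q_{i-1} + q_{i-2} with p_{-2}=0, p_{-1}=1, q_{-2}=1, q_{-1}=0:
  i=0: a_0=6, p_0 = 6*1 + 0 = 6, q_0 = 6*0 + 1 = 1.
  i=1: a_1=3, p_1 = 3*6 + 1 = 19, q_1 = 3*1 + 0 = 3.
  i=2: a_2=8, p_2 = 8*19 + 6 = 158, q_2 = 8*3 + 1 = 25.
  i=3: a_3=7, p_3 = 7*158 + 19 = 1125, q_3 = 7*25 + 3 = 178.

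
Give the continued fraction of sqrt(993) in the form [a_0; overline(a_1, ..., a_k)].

[31; overline(1, 1, 20, 1, 1, 62)]

Write x_i = (sqrt(993) + m_i)/d_i with (m_0, d_0) = (0, 1). a_0 = floor(sqrt(993)) = 31, since 31^2 = 961 <= 993 < 1024 = 32^2.
Iterate m_{i+1} = d_i*a_i - m_i, d_{i+1} = (993 - m_{i+1}^2)/d_i, a_{i+1} = floor((a_0 + m_{i+1})/d_{i+1}):
  m_1 = 1*31 - 0 = 31, d_1 = (993 - 31^2)/1 = 32/1 = 32, a_1 = floor((31 + 31)/32) = 1.
  m_2 = 32*1 - 31 = 1, d_2 = (993 - 1^2)/32 = 992/32 = 31, a_2 = floor((31 + 1)/31) = 1.
  m_3 = 31*1 - 1 = 30, d_3 = (993 - 30^2)/31 = 93/31 = 3, a_3 = floor((31 + 30)/3) = 20.
  m_4 = 3*20 - 30 = 30, d_4 = (993 - 30^2)/3 = 93/3 = 31, a_4 = floor((31 + 30)/31) = 1.
  m_5 = 31*1 - 30 = 1, d_5 = (993 - 1^2)/31 = 992/31 = 32, a_5 = floor((31 + 1)/32) = 1.
  m_6 = 32*1 - 1 = 31, d_6 = (993 - 31^2)/32 = 32/32 = 1, a_6 = floor((31 + 31)/1) = 62.
  m_7 = 1*62 - 31 = 31, d_7 = (993 - 31^2)/1 = 32/1 = 32: (m_7, d_7) = (m_1, d_1) = (31, 32), so from here the quotients repeat a_1, ..., a_6; the period length is 6.
Hence the expansion of sqrt(993) is a_0 = 31 followed by the repeating block 1, 1, 20, 1, 1, 62 (period 6).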